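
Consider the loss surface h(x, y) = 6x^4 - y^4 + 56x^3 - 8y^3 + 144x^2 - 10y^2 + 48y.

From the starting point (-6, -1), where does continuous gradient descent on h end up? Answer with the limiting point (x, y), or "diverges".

(-4, -3)

h is separable, so gradient descent decouples: x follows -∂h/∂x, y follows -∂h/∂y.
∂h/∂x = 24x(x + 3)(x + 4); at x=-6 this is -864, so x increases.
∂h/∂y = -4(y - 1)(y + 3)(y + 4); at y=-1 this is 48, so y decreases.
x converges to its nearest critical value -4 (a local min of the x-part); y converges to -3. The iterate converges to (-4, -3).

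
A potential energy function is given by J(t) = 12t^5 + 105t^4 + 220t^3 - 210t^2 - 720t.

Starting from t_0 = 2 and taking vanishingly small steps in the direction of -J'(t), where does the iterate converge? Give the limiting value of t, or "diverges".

J'(t) = 60(t - 1)(t + 1)(t + 3)(t + 4), so J'(2) = 5400.
Gradient descent moves in the -J' direction, i.e. t is decreasing.
The nearest critical point in that direction is t = 1, where J'' = 2400 > 0 (a local minimum). The iterate converges there.

1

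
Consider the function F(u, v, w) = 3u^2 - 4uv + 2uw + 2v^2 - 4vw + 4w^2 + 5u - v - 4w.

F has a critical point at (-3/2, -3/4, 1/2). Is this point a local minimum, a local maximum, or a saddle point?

local minimum

The Hessian is constant: H = [[6, -4, 2], [-4, 4, -4], [2, -4, 8]].
Leading principal minors: Δ₁ = 6, Δ₂ = 8, Δ₃ = 16.
All leading minors are positive, so H is positive definite: a local minimum.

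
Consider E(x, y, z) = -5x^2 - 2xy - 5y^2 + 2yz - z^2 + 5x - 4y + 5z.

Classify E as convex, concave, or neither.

concave

E is quadratic, so its Hessian is the constant matrix H = [[-10, -2, 0], [-2, -10, 2], [0, 2, -2]].
Leading principal minors: -10, 96, -152.
Signs alternate −, +, − ⇒ H ≺ 0 ⇒ concave.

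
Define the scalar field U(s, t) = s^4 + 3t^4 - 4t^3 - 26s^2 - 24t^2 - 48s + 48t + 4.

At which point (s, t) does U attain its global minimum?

(4, -2)

U(s,t) separates as P(s) + Q(t) + 4, so its minimum is min P + min Q + 4.
P'(s) = 4(s - 4)(s + 1)(s + 3) vanishes at s ∈ {-3, -1, 4}; Q'(t) = 12(t - 2)(t - 1)(t + 2) vanishes at t ∈ {-2, 1, 2}.
Local minima of P (where P''>0): P(-3)=-9, P(4)=-352. Local minima of Q: Q(-2)=-112, Q(2)=16.
So the global minimum of U is P(4) + Q(-2) + 4 = -352 − 112 + 4 = -460, attained at (4, -2).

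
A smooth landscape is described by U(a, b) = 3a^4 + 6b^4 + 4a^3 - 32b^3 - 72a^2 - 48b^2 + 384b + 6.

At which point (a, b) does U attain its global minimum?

(-4, -2)

U(a,b) separates as P(a) + Q(b) + 6, so its minimum is min P + min Q + 6.
P'(a) = 12a(a - 3)(a + 4) vanishes at a ∈ {-4, 0, 3}; Q'(b) = 24(b - 4)(b - 2)(b + 2) vanishes at b ∈ {-2, 2, 4}.
Local minima of P (where P''>0): P(-4)=-640, P(3)=-297. Local minima of Q: Q(-2)=-608, Q(4)=256.
So the global minimum of U is P(-4) + Q(-2) + 6 = -640 − 608 + 6 = -1242, attained at (-4, -2).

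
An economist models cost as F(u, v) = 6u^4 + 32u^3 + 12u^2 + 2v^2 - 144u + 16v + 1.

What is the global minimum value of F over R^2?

F(u,v) separates as P(u) + Q(v) + 1, so its minimum is min P + min Q + 1.
P'(u) = 24(u - 1)(u + 2)(u + 3) vanishes at u ∈ {-3, -2, 1}; Q'(v) = 4v + 16 vanishes at v ∈ {-4}.
Local minima of P (where P''>0): P(-3)=162, P(1)=-94. Local minima of Q: Q(-4)=-32.
So the global minimum of F is P(1) + Q(-4) + 1 = -94 − 32 + 1 = -125, attained at (1, -4).

-125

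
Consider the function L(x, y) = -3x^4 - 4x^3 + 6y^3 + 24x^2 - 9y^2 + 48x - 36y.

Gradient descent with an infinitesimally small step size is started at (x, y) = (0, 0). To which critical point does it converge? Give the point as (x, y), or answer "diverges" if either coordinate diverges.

L is separable, so gradient descent decouples: x follows -∂L/∂x, y follows -∂L/∂y.
∂L/∂x = -12(x - 2)(x + 1)(x + 2); at x=0 this is 48, so x decreases.
∂L/∂y = 18(y - 2)(y + 1); at y=0 this is -36, so y increases.
x converges to its nearest critical value -1 (a local min of the x-part); y converges to 2. The iterate converges to (-1, 2).

(-1, 2)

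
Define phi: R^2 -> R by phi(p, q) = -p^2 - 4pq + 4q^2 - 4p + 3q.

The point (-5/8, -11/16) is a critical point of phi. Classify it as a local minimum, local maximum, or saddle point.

saddle point

The Hessian of phi is constant: H = [[-2, -4], [-4, 8]].
det(H) = (-2)·8 − (-4)² = -32.
Since det(H) < 0, H is indefinite and the critical point is a saddle point.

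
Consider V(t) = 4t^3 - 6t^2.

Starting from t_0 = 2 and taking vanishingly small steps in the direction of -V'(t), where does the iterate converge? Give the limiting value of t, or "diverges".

V'(t) = 12t(t - 1), so V'(2) = 24.
Gradient descent moves in the -V' direction, i.e. t is decreasing.
The nearest critical point in that direction is t = 1, where V'' = 12 > 0 (a local minimum). The iterate converges there.

1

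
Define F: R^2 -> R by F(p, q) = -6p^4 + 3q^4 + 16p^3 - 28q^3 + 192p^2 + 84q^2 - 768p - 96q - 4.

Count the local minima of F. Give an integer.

2

F separates as a function of p plus a function of q, so ∇F=0 decouples.
∂F/∂p = -24(p - 4)(p - 2)(p + 4) = 0 at p ∈ {-4, 2, 4}; ∂F/∂q = 12(q - 4)(q - 2)(q - 1) = 0 at q ∈ {1, 2, 4}.
The Hessian is diagonal: diag(F_pp, F_qq). Second derivatives: F_pp(-4)=-1152, F_pp(2)=288, F_pp(4)=-384; F_qq(1)=36, F_qq(2)=-24, F_qq(4)=72.
Local minima occur where both diagonal entries positive: (2, 1), (2, 4). Count: 2.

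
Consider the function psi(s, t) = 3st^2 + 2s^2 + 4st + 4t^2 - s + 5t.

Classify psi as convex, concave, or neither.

The term 3st^2 is cubic, so the Hessian is not constant.
∂²psi/∂t² = 6s + 8, which takes both signs as s varies (negative for sufficiently negative s). A diagonal entry of the Hessian changing sign means the Hessian is neither positive- nor negative-semidefinite on all of R^2.

neither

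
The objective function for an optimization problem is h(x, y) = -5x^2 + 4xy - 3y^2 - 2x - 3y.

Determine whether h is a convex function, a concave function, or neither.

h is quadratic, so its Hessian is the constant matrix H = [[-10, 4], [4, -6]].
det(H) = 44, tr(H) = -16.
det(H) > 0 and tr(H) < 0, so H is negative definite everywhere: concave.

concave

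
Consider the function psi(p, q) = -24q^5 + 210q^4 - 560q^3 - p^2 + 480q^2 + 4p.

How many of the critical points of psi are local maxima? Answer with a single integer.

2

psi separates as a function of p plus a function of q, so ∇psi=0 decouples.
∂psi/∂p = -2(p - 2) = 0 at p ∈ {2}; ∂psi/∂q = -120q(q - 4)(q - 2)(q - 1) = 0 at q ∈ {0, 1, 2, 4}.
The Hessian is diagonal: diag(psi_pp, psi_qq). Second derivatives: psi_pp(2)=-2; psi_qq(0)=960, psi_qq(1)=-360, psi_qq(2)=480, psi_qq(4)=-2880.
Local maxima occur where both diagonal entries negative: (2, 1), (2, 4). Count: 2.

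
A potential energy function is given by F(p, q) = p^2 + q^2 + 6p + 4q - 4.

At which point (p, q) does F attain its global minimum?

(-3, -2)

F(p,q) separates as A(p) + B(q) − 4, so its minimum is min A + min B − 4.
A'(p) = 2p + 6 vanishes at p ∈ {-3}; B'(q) = 2q + 4 vanishes at q ∈ {-2}.
Local minima of A (where A''>0): A(-3)=-9. Local minima of B: B(-2)=-4.
So the global minimum of F is A(-3) + B(-2) − 4 = -9 − 4 − 4 = -17, attained at (-3, -2).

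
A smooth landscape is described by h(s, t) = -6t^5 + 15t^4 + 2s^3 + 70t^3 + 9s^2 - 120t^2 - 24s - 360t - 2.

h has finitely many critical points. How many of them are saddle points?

4

h separates as a function of s plus a function of t, so ∇h=0 decouples.
∂h/∂s = 6(s - 1)(s + 4) = 0 at s ∈ {-4, 1}; ∂h/∂t = -30(t - 3)(t - 2)(t + 1)(t + 2) = 0 at t ∈ {-2, -1, 2, 3}.
The Hessian is diagonal: diag(h_ss, h_tt). Second derivatives: h_ss(-4)=-30, h_ss(1)=30; h_tt(-2)=600, h_tt(-1)=-360, h_tt(2)=360, h_tt(3)=-600.
Saddle points occur where the two diagonal entries have opposite signs: (-4, -2), (-4, 2), (1, -1), (1, 3). Count: 4.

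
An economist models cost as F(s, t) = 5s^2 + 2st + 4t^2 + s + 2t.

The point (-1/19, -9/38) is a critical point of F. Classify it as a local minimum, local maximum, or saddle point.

The Hessian of F is constant: H = [[10, 2], [2, 8]].
det(H) = 10·8 − 2² = 76.
det(H) > 0 and tr(H) = 18 > 0, so H is positive definite and the point is a local minimum.

local minimum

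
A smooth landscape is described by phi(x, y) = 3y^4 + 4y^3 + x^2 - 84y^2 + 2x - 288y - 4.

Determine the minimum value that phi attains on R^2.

phi(x,y) separates as P(x) + Q(y) − 4, so its minimum is min P + min Q − 4.
P'(x) = 2x + 2 vanishes at x ∈ {-1}; Q'(y) = 12(y - 4)(y + 2)(y + 3) vanishes at y ∈ {-3, -2, 4}.
Local minima of P (where P''>0): P(-1)=-1. Local minima of Q: Q(-3)=243, Q(4)=-1472.
So the global minimum of phi is P(-1) + Q(4) − 4 = -1 − 1472 − 4 = -1477, attained at (-1, 4).

-1477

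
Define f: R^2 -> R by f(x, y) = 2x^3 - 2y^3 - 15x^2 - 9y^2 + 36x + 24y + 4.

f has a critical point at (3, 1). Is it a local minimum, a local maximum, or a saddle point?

The mixed partial ∂²f/∂x∂y is 0, so the Hessian at any point is diag(f_xx, f_yy) = diag(6(2x - 5), -6(2y + 3)).
At (3, 1): H = diag(6, -30).
The eigenvalues have opposite signs, so H is indefinite: a saddle point.

saddle point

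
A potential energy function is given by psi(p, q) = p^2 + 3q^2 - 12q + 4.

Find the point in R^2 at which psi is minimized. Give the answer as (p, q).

(0, 2)

psi(p,q) separates as A(p) + B(q) + 4, so its minimum is min A + min B + 4.
A'(p) = 2p vanishes at p ∈ {0}; B'(q) = 6q - 12 vanishes at q ∈ {2}.
Local minima of A (where A''>0): A(0)=0. Local minima of B: B(2)=-12.
So the global minimum of psi is A(0) + B(2) + 4 = 0 − 12 + 4 = -8, attained at (0, 2).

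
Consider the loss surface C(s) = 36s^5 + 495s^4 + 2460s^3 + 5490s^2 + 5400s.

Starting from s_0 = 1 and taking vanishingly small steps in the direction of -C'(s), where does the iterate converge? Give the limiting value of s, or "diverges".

-1

C'(s) = 180(s + 1)(s + 2)(s + 3)(s + 5), so C'(1) = 25920.
Gradient descent moves in the -C' direction, i.e. s is decreasing.
The nearest critical point in that direction is s = -1, where C'' = 1440 > 0 (a local minimum). The iterate converges there.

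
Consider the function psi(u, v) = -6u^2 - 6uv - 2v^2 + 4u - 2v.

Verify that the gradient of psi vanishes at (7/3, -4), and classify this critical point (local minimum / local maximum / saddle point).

local maximum

∇psi = (-12u - 6v + 4, -6u - 4v - 2); substituting (7/3, -4) gives ∇psi = (0, 0), so (7/3, -4) is indeed a critical point.
The Hessian of psi is constant: H = [[-12, -6], [-6, -4]].
det(H) = (-12)·(-4) − (-6)² = 12.
det(H) > 0 and tr(H) = -16 < 0, so H is negative definite and the point is a local maximum.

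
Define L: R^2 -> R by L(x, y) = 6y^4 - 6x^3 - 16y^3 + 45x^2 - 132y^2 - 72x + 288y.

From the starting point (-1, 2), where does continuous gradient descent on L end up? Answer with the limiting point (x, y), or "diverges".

L is separable, so gradient descent decouples: x follows -∂L/∂x, y follows -∂L/∂y.
∂L/∂x = -18(x - 4)(x - 1); at x=-1 this is -180, so x increases.
∂L/∂y = 24(y - 4)(y - 1)(y + 3); at y=2 this is -240, so y increases.
x converges to its nearest critical value 1 (a local min of the x-part); y converges to 4. The iterate converges to (1, 4).

(1, 4)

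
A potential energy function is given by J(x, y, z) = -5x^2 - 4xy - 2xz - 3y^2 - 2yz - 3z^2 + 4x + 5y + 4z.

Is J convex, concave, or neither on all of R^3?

J is quadratic, so its Hessian is the constant matrix H = [[-10, -4, -2], [-4, -6, -2], [-2, -2, -6]].
Leading principal minors: -10, 44, -232.
Signs alternate −, +, − ⇒ H ≺ 0 ⇒ concave.

concave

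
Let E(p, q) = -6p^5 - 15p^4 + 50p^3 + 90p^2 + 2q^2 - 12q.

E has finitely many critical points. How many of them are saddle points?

E separates as a function of p plus a function of q, so ∇E=0 decouples.
∂E/∂p = -30p(p - 2)(p + 1)(p + 3) = 0 at p ∈ {-3, -1, 0, 2}; ∂E/∂q = 4(q - 3) = 0 at q ∈ {3}.
The Hessian is diagonal: diag(E_pp, E_qq). Second derivatives: E_pp(-3)=900, E_pp(-1)=-180, E_pp(0)=180, E_pp(2)=-900; E_qq(3)=4.
Saddle points occur where the two diagonal entries have opposite signs: (-1, 3), (2, 3). Count: 2.

2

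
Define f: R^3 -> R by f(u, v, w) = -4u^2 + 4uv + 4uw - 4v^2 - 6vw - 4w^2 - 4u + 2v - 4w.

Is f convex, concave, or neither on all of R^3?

concave

f is quadratic, so its Hessian is the constant matrix H = [[-8, 4, 4], [4, -8, -6], [4, -6, -8]].
Leading principal minors: -8, 48, -160.
Signs alternate −, +, − ⇒ H ≺ 0 ⇒ concave.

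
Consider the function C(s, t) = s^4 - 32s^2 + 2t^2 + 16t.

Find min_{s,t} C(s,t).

C(s,t) separates as P(s) + Q(t), so its minimum is min P + min Q.
P'(s) = 4s(s - 4)(s + 4) vanishes at s ∈ {-4, 0, 4}; Q'(t) = 4(t + 4) vanishes at t ∈ {-4}.
Local minima of P (where P''>0): P(-4)=-256, P(4)=-256. Local minima of Q: Q(-4)=-32.
So the global minimum of C is P(-4) + Q(-4) = -256 − 32 = -288, attained at (-4, -4).

-288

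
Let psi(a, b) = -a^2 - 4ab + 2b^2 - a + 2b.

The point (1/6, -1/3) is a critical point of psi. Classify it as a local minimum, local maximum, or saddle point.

saddle point

The Hessian of psi is constant: H = [[-2, -4], [-4, 4]].
det(H) = (-2)·4 − (-4)² = -24.
Since det(H) < 0, H is indefinite and the critical point is a saddle point.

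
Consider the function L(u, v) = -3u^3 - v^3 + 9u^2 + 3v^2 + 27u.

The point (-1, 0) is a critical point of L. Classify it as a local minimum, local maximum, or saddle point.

local minimum

The mixed partial ∂²L/∂u∂v is 0, so the Hessian at any point is diag(L_uu, L_vv) = diag(18(-u + 1), 6(-v + 1)).
At (-1, 0): H = diag(36, 6).
Both eigenvalues are positive, so H is positive definite: a local minimum.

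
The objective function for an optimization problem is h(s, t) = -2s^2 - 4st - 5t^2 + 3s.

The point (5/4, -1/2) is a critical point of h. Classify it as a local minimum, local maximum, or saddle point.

local maximum

The Hessian of h is constant: H = [[-4, -4], [-4, -10]].
det(H) = (-4)·(-10) − (-4)² = 24.
det(H) > 0 and tr(H) = -14 < 0, so H is negative definite and the point is a local maximum.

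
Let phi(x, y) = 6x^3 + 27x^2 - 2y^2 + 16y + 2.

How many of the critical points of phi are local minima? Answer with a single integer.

phi separates as a function of x plus a function of y, so ∇phi=0 decouples.
∂phi/∂x = 18x(x + 3) = 0 at x ∈ {-3, 0}; ∂phi/∂y = -4(y - 4) = 0 at y ∈ {4}.
The Hessian is diagonal: diag(phi_xx, phi_yy). Second derivatives: phi_xx(-3)=-54, phi_xx(0)=54; phi_yy(4)=-4.
Local minima occur where both diagonal entries positive: none. Count: 0.

0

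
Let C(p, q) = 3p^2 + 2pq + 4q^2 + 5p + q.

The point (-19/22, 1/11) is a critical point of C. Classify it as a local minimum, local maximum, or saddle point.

The Hessian of C is constant: H = [[6, 2], [2, 8]].
det(H) = 6·8 − 2² = 44.
det(H) > 0 and tr(H) = 14 > 0, so H is positive definite and the point is a local minimum.

local minimum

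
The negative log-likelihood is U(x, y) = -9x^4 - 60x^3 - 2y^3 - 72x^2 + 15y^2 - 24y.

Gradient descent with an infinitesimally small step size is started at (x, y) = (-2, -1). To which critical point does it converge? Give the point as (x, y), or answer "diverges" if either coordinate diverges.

U is separable, so gradient descent decouples: x follows -∂U/∂x, y follows -∂U/∂y.
∂U/∂x = -36x(x + 1)(x + 4); at x=-2 this is -144, so x increases.
∂U/∂y = -6(y - 4)(y - 1); at y=-1 this is -60, so y increases.
x converges to its nearest critical value -1 (a local min of the x-part); y converges to 1. The iterate converges to (-1, 1).

(-1, 1)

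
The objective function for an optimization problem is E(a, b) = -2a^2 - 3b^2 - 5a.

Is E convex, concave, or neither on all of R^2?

concave

E is quadratic, so its Hessian is the constant matrix H = [[-4, 0], [0, -6]].
det(H) = 24, tr(H) = -10.
det(H) > 0 and tr(H) < 0, so H is negative definite everywhere: concave.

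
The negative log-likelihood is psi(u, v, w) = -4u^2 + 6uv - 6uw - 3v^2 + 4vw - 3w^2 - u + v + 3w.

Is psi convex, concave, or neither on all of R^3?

psi is quadratic, so its Hessian is the constant matrix H = [[-8, 6, -6], [6, -6, 4], [-6, 4, -6]].
Leading principal minors: -8, 12, -16.
Signs alternate −, +, − ⇒ H ≺ 0 ⇒ concave.

concave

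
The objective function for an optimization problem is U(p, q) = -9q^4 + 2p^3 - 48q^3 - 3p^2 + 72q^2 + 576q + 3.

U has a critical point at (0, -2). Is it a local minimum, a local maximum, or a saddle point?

saddle point

The mixed partial ∂²U/∂p∂q is 0, so the Hessian at any point is diag(U_pp, U_qq) = diag(6(2p - 1), 36(-3q^2 - 8q + 4)).
At (0, -2): H = diag(-6, 288).
The eigenvalues have opposite signs, so H is indefinite: a saddle point.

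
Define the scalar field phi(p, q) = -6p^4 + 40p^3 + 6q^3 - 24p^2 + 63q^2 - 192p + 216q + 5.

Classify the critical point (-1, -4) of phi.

local maximum

The mixed partial ∂²phi/∂p∂q is 0, so the Hessian at any point is diag(phi_pp, phi_qq) = diag(24(-3p^2 + 10p - 2), 18(2q + 7)).
At (-1, -4): H = diag(-360, -18).
Both eigenvalues are negative, so H is negative definite: a local maximum.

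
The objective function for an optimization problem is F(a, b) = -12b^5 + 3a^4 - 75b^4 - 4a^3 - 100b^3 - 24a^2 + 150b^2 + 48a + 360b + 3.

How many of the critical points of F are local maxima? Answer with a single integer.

2

F separates as a function of a plus a function of b, so ∇F=0 decouples.
∂F/∂a = 12(a - 2)(a - 1)(a + 2) = 0 at a ∈ {-2, 1, 2}; ∂F/∂b = -60(b - 1)(b + 1)(b + 2)(b + 3) = 0 at b ∈ {-3, -2, -1, 1}.
The Hessian is diagonal: diag(F_aa, F_bb). Second derivatives: F_aa(-2)=144, F_aa(1)=-36, F_aa(2)=48; F_bb(-3)=480, F_bb(-2)=-180, F_bb(-1)=240, F_bb(1)=-1440.
Local maxima occur where both diagonal entries negative: (1, -2), (1, 1). Count: 2.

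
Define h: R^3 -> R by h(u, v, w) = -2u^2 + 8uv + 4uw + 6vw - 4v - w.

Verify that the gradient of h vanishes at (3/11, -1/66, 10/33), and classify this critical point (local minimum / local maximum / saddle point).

saddle point

∇h = (-4u + 8v + 4w, 8u + 6w - 4, 4u + 6v - 1); substituting (3/11, -1/66, 10/33) gives ∇h = (0, 0, 0), so (3/11, -1/66, 10/33) is indeed a critical point.
The Hessian is constant: H = [[-4, 8, 4], [8, 0, 6], [4, 6, 0]].
Leading principal minors: Δ₁ = -4, Δ₂ = -64, Δ₃ = 528.
The minors fit neither the all-positive nor the alternating-sign pattern, so H is indefinite: a saddle point.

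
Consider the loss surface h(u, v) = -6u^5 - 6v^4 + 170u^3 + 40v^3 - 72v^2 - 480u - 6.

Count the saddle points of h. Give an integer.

6

h separates as a function of u plus a function of v, so ∇h=0 decouples.
∂h/∂u = -30(u - 4)(u - 1)(u + 1)(u + 4) = 0 at u ∈ {-4, -1, 1, 4}; ∂h/∂v = -24v(v - 3)(v - 2) = 0 at v ∈ {0, 2, 3}.
The Hessian is diagonal: diag(h_uu, h_vv). Second derivatives: h_uu(-4)=3600, h_uu(-1)=-900, h_uu(1)=900, h_uu(4)=-3600; h_vv(0)=-144, h_vv(2)=48, h_vv(3)=-72.
Saddle points occur where the two diagonal entries have opposite signs: (-4, 0), (-4, 3), (-1, 2), (1, 0), (1, 3), (4, 2). Count: 6.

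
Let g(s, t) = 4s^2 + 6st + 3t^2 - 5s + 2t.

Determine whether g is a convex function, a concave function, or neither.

convex

g is quadratic, so its Hessian is the constant matrix H = [[8, 6], [6, 6]].
det(H) = 12, tr(H) = 14.
det(H) > 0 and tr(H) > 0, so H is positive definite everywhere: convex.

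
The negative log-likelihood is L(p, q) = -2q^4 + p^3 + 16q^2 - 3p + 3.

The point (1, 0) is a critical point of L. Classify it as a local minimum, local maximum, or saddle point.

local minimum

The mixed partial ∂²L/∂p∂q is 0, so the Hessian at any point is diag(L_pp, L_qq) = diag(6p, 8(-3q^2 + 4)).
At (1, 0): H = diag(6, 32).
Both eigenvalues are positive, so H is positive definite: a local minimum.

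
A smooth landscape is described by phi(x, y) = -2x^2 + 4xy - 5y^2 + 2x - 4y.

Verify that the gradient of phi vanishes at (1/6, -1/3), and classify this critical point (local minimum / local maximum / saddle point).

local maximum

∇phi = (-4x + 4y + 2, 4x - 10y - 4); substituting (1/6, -1/3) gives ∇phi = (0, 0), so (1/6, -1/3) is indeed a critical point.
The Hessian of phi is constant: H = [[-4, 4], [4, -10]].
det(H) = (-4)·(-10) − 4² = 24.
det(H) > 0 and tr(H) = -14 < 0, so H is negative definite and the point is a local maximum.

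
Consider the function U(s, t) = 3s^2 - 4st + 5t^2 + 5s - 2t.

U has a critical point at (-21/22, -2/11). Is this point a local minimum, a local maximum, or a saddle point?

local minimum

The Hessian of U is constant: H = [[6, -4], [-4, 10]].
det(H) = 6·10 − (-4)² = 44.
det(H) > 0 and tr(H) = 16 > 0, so H is positive definite and the point is a local minimum.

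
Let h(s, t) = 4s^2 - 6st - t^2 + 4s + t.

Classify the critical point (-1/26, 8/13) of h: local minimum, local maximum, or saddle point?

saddle point

The Hessian of h is constant: H = [[8, -6], [-6, -2]].
det(H) = 8·(-2) − (-6)² = -52.
Since det(H) < 0, H is indefinite and the critical point is a saddle point.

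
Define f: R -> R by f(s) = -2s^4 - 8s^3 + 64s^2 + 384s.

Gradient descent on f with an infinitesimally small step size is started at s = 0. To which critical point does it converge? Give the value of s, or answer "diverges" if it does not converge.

-3

f'(s) = -8(s - 4)(s + 3)(s + 4), so f'(0) = 384.
Gradient descent moves in the -f' direction, i.e. s is decreasing.
The nearest critical point in that direction is s = -3, where f'' = 56 > 0 (a local minimum). The iterate converges there.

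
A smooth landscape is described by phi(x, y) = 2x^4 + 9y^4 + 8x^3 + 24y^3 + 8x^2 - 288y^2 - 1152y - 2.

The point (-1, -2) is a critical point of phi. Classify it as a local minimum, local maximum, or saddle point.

The mixed partial ∂²phi/∂x∂y is 0, so the Hessian at any point is diag(phi_xx, phi_yy) = diag(8(3x^2 + 6x + 2), 36(3y^2 + 4y - 16)).
At (-1, -2): H = diag(-8, -432).
Both eigenvalues are negative, so H is negative definite: a local maximum.

local maximum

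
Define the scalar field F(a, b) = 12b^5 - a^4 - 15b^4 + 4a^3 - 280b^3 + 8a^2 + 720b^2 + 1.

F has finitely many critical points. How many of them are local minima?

2

F separates as a function of a plus a function of b, so ∇F=0 decouples.
∂F/∂a = -4a(a - 4)(a + 1) = 0 at a ∈ {-1, 0, 4}; ∂F/∂b = 60b(b - 3)(b - 2)(b + 4) = 0 at b ∈ {-4, 0, 2, 3}.
The Hessian is diagonal: diag(F_aa, F_bb). Second derivatives: F_aa(-1)=-20, F_aa(0)=16, F_aa(4)=-80; F_bb(-4)=-10080, F_bb(0)=1440, F_bb(2)=-720, F_bb(3)=1260.
Local minima occur where both diagonal entries positive: (0, 0), (0, 3). Count: 2.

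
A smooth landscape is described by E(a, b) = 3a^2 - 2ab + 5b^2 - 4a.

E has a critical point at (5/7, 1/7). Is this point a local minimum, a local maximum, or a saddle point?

local minimum

The Hessian of E is constant: H = [[6, -2], [-2, 10]].
det(H) = 6·10 − (-2)² = 56.
det(H) > 0 and tr(H) = 16 > 0, so H is positive definite and the point is a local minimum.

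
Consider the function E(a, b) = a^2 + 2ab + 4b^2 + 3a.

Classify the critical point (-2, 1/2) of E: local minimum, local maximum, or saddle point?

local minimum

The Hessian of E is constant: H = [[2, 2], [2, 8]].
det(H) = 2·8 − 2² = 12.
det(H) > 0 and tr(H) = 10 > 0, so H is positive definite and the point is a local minimum.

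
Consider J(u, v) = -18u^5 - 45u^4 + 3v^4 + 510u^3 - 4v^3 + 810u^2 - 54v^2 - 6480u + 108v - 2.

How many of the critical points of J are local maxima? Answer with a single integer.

J separates as a function of u plus a function of v, so ∇J=0 decouples.
∂J/∂u = -90(u - 3)(u - 2)(u + 3)(u + 4) = 0 at u ∈ {-4, -3, 2, 3}; ∂J/∂v = 12(v - 3)(v - 1)(v + 3) = 0 at v ∈ {-3, 1, 3}.
The Hessian is diagonal: diag(J_uu, J_vv). Second derivatives: J_uu(-4)=3780, J_uu(-3)=-2700, J_uu(2)=2700, J_uu(3)=-3780; J_vv(-3)=288, J_vv(1)=-96, J_vv(3)=144.
Local maxima occur where both diagonal entries negative: (-3, 1), (3, 1). Count: 2.

2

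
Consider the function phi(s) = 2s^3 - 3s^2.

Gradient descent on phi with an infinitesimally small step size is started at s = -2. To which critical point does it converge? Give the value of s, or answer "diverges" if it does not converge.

phi'(s) = 6s(s - 1), so phi'(-2) = 36.
Gradient descent moves in the -phi' direction, i.e. s is decreasing.
There is no critical point below s=-2, and phi' keeps the same sign, so the iterate runs off to −∞.

diverges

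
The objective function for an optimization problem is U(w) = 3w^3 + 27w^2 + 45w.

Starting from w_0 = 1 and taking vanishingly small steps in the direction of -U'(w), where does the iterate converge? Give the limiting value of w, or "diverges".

U'(w) = 9(w + 1)(w + 5), so U'(1) = 108.
Gradient descent moves in the -U' direction, i.e. w is decreasing.
The nearest critical point in that direction is w = -1, where U'' = 36 > 0 (a local minimum). The iterate converges there.

-1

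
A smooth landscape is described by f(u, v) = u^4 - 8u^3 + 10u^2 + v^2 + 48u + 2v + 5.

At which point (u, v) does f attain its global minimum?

f(u,v) separates as P(u) + Q(v) + 5, so its minimum is min P + min Q + 5.
P'(u) = 4(u - 4)(u - 3)(u + 1) vanishes at u ∈ {-1, 3, 4}; Q'(v) = 2v + 2 vanishes at v ∈ {-1}.
Local minima of P (where P''>0): P(-1)=-29, P(4)=96. Local minima of Q: Q(-1)=-1.
So the global minimum of f is P(-1) + Q(-1) + 5 = -29 − 1 + 5 = -25, attained at (-1, -1).

(-1, -1)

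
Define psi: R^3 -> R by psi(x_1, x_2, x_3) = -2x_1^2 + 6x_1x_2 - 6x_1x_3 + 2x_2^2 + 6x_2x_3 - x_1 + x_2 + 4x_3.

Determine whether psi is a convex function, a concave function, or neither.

neither

psi is quadratic, so its Hessian is the constant matrix H = [[-4, 6, -6], [6, 4, 6], [-6, 6, 0]].
Leading principal minors: -4, -52, -432.
Neither pattern holds ⇒ H is indefinite ⇒ neither convex nor concave.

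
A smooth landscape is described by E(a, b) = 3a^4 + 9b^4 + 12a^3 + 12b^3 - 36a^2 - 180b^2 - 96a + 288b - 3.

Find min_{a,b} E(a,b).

-2691

E(a,b) separates as P(a) + Q(b) − 3, so its minimum is min P + min Q − 3.
P'(a) = 12(a - 2)(a + 1)(a + 4) vanishes at a ∈ {-4, -1, 2}; Q'(b) = 36(b - 2)(b - 1)(b + 4) vanishes at b ∈ {-4, 1, 2}.
Local minima of P (where P''>0): P(-4)=-192, P(2)=-192. Local minima of Q: Q(-4)=-2496, Q(2)=96.
So the global minimum of E is P(-4) + Q(-4) − 3 = -192 − 2496 − 3 = -2691, attained at (-4, -4).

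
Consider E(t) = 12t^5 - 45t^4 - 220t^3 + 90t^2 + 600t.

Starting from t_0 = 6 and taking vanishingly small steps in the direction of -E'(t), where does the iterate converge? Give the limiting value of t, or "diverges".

5

E'(t) = 60(t - 5)(t - 1)(t + 1)(t + 2), so E'(6) = 16800.
Gradient descent moves in the -E' direction, i.e. t is decreasing.
The nearest critical point in that direction is t = 5, where E'' = 10080 > 0 (a local minimum). The iterate converges there.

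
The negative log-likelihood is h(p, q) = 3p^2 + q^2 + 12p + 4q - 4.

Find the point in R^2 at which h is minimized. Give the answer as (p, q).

(-2, -2)

h(p,q) separates as A(p) + B(q) − 4, so its minimum is min A + min B − 4.
A'(p) = 6p + 12 vanishes at p ∈ {-2}; B'(q) = 2q + 4 vanishes at q ∈ {-2}.
Local minima of A (where A''>0): A(-2)=-12. Local minima of B: B(-2)=-4.
So the global minimum of h is A(-2) + B(-2) − 4 = -12 − 4 − 4 = -20, attained at (-2, -2).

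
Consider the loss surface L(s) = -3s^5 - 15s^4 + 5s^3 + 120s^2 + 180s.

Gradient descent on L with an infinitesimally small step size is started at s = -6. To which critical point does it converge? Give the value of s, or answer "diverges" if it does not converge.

-3

L'(s) = -15(s - 2)(s + 1)(s + 2)(s + 3), so L'(-6) = -7200.
Gradient descent moves in the -L' direction, i.e. s is increasing.
The nearest critical point in that direction is s = -3, where L'' = 150 > 0 (a local minimum). The iterate converges there.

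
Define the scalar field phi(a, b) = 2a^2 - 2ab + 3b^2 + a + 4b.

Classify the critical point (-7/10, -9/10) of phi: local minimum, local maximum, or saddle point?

The Hessian of phi is constant: H = [[4, -2], [-2, 6]].
det(H) = 4·6 − (-2)² = 20.
det(H) > 0 and tr(H) = 10 > 0, so H is positive definite and the point is a local minimum.

local minimum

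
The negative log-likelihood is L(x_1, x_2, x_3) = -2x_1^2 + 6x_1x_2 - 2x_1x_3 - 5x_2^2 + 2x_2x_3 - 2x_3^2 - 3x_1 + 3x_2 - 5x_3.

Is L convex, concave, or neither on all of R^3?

concave

L is quadratic, so its Hessian is the constant matrix H = [[-4, 6, -2], [6, -10, 2], [-2, 2, -4]].
Leading principal minors: -4, 4, -8.
Signs alternate −, +, − ⇒ H ≺ 0 ⇒ concave.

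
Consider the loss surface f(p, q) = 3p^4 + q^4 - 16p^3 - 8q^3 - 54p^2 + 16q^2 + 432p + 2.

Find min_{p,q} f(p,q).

-1105

f(p,q) separates as A(p) + B(q) + 2, so its minimum is min A + min B + 2.
A'(p) = 12(p - 4)(p - 3)(p + 3) vanishes at p ∈ {-3, 3, 4}; B'(q) = 4q(q - 4)(q - 2) vanishes at q ∈ {0, 2, 4}.
Local minima of A (where A''>0): A(-3)=-1107, A(4)=608. Local minima of B: B(0)=0, B(4)=0.
So the global minimum of f is A(-3) + B(0) + 2 = -1107 + 0 + 2 = -1105, attained at (-3, 0).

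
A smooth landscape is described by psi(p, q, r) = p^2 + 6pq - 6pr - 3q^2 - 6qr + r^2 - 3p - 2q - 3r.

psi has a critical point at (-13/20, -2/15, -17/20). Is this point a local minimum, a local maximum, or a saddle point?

saddle point

The Hessian is constant: H = [[2, 6, -6], [6, -6, -6], [-6, -6, 2]].
Leading principal minors: Δ₁ = 2, Δ₂ = -48, Δ₃ = 480.
The minors fit neither the all-positive nor the alternating-sign pattern, so H is indefinite: a saddle point.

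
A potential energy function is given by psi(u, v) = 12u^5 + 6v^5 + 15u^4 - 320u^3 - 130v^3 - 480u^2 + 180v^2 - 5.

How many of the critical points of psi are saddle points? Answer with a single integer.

8

psi separates as a function of u plus a function of v, so ∇psi=0 decouples.
∂psi/∂u = 60u(u - 4)(u + 1)(u + 4) = 0 at u ∈ {-4, -1, 0, 4}; ∂psi/∂v = 30v(v - 3)(v - 1)(v + 4) = 0 at v ∈ {-4, 0, 1, 3}.
The Hessian is diagonal: diag(psi_uu, psi_vv). Second derivatives: psi_uu(-4)=-5760, psi_uu(-1)=900, psi_uu(0)=-960, psi_uu(4)=9600; psi_vv(-4)=-4200, psi_vv(0)=360, psi_vv(1)=-300, psi_vv(3)=1260.
Saddle points occur where the two diagonal entries have opposite signs: (-4, 0), (-4, 3), (-1, -4), (-1, 1), (0, 0), (0, 3), (4, -4), (4, 1). Count: 8.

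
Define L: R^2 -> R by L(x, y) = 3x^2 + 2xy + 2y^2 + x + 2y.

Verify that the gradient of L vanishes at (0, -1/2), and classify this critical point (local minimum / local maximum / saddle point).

local minimum

∇L = (6x + 2y + 1, 2x + 4y + 2); substituting (0, -1/2) gives ∇L = (0, 0), so (0, -1/2) is indeed a critical point.
The Hessian of L is constant: H = [[6, 2], [2, 4]].
det(H) = 6·4 − 2² = 20.
det(H) > 0 and tr(H) = 10 > 0, so H is positive definite and the point is a local minimum.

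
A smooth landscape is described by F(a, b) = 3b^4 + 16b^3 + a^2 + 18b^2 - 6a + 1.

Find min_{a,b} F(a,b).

F(a,b) separates as P(a) + Q(b) + 1, so its minimum is min P + min Q + 1.
P'(a) = 2a - 6 vanishes at a ∈ {3}; Q'(b) = 12b(b + 1)(b + 3) vanishes at b ∈ {-3, -1, 0}.
Local minima of P (where P''>0): P(3)=-9. Local minima of Q: Q(-3)=-27, Q(0)=0.
So the global minimum of F is P(3) + Q(-3) + 1 = -9 − 27 + 1 = -35, attained at (3, -3).

-35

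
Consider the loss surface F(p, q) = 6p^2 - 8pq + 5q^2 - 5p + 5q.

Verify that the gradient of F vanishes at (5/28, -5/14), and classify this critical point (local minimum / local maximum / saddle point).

∇F = (12p - 8q - 5, -8p + 10q + 5); substituting (5/28, -5/14) gives ∇F = (0, 0), so (5/28, -5/14) is indeed a critical point.
The Hessian of F is constant: H = [[12, -8], [-8, 10]].
det(H) = 12·10 − (-8)² = 56.
det(H) > 0 and tr(H) = 22 > 0, so H is positive definite and the point is a local minimum.

local minimum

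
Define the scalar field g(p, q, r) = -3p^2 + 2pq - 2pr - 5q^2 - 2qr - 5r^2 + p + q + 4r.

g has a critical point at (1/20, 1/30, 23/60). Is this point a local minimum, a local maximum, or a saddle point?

local maximum

The Hessian is constant: H = [[-6, 2, -2], [2, -10, -2], [-2, -2, -10]].
Leading principal minors: Δ₁ = -6, Δ₂ = 56, Δ₃ = -480.
The minors alternate sign starting negative (−, +, −), so H is negative definite: a local maximum.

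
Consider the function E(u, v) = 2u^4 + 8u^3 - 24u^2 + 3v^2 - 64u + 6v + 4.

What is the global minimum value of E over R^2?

-127

E(u,v) separates as P(u) + Q(v) + 4, so its minimum is min P + min Q + 4.
P'(u) = 8(u - 2)(u + 1)(u + 4) vanishes at u ∈ {-4, -1, 2}; Q'(v) = 6v + 6 vanishes at v ∈ {-1}.
Local minima of P (where P''>0): P(-4)=-128, P(2)=-128. Local minima of Q: Q(-1)=-3.
So the global minimum of E is P(-4) + Q(-1) + 4 = -128 − 3 + 4 = -127, attained at (-4, -1).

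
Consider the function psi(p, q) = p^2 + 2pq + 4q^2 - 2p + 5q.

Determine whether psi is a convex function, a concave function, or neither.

psi is quadratic, so its Hessian is the constant matrix H = [[2, 2], [2, 8]].
det(H) = 12, tr(H) = 10.
det(H) > 0 and tr(H) > 0, so H is positive definite everywhere: convex.

convex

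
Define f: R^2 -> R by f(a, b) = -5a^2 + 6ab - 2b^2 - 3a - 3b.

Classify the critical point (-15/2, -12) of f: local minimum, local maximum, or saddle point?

The Hessian of f is constant: H = [[-10, 6], [6, -4]].
det(H) = (-10)·(-4) − 6² = 4.
det(H) > 0 and tr(H) = -14 < 0, so H is negative definite and the point is a local maximum.

local maximum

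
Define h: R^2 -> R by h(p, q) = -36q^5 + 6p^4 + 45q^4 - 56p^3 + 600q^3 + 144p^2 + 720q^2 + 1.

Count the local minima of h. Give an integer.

4

h separates as a function of p plus a function of q, so ∇h=0 decouples.
∂h/∂p = 24p(p - 4)(p - 3) = 0 at p ∈ {0, 3, 4}; ∂h/∂q = -180q(q - 4)(q + 1)(q + 2) = 0 at q ∈ {-2, -1, 0, 4}.
The Hessian is diagonal: diag(h_pp, h_qq). Second derivatives: h_pp(0)=288, h_pp(3)=-72, h_pp(4)=96; h_qq(-2)=2160, h_qq(-1)=-900, h_qq(0)=1440, h_qq(4)=-21600.
Local minima occur where both diagonal entries positive: (0, -2), (0, 0), (4, -2), (4, 0). Count: 4.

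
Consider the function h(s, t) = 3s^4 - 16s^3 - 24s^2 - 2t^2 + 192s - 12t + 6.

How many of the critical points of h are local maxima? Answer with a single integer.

1

h separates as a function of s plus a function of t, so ∇h=0 decouples.
∂h/∂s = 12(s - 4)(s - 2)(s + 2) = 0 at s ∈ {-2, 2, 4}; ∂h/∂t = -4(t + 3) = 0 at t ∈ {-3}.
The Hessian is diagonal: diag(h_ss, h_tt). Second derivatives: h_ss(-2)=288, h_ss(2)=-96, h_ss(4)=144; h_tt(-3)=-4.
Local maxima occur where both diagonal entries negative: (2, -3). Count: 1.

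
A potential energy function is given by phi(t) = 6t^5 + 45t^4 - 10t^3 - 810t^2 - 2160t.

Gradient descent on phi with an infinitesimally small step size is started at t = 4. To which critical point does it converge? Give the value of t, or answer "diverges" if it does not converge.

3

phi'(t) = 30(t - 3)(t + 2)(t + 3)(t + 4), so phi'(4) = 10080.
Gradient descent moves in the -phi' direction, i.e. t is decreasing.
The nearest critical point in that direction is t = 3, where phi'' = 6300 > 0 (a local minimum). The iterate converges there.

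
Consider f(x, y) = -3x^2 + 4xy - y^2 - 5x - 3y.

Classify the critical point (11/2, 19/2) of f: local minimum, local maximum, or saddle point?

saddle point

The Hessian of f is constant: H = [[-6, 4], [4, -2]].
det(H) = (-6)·(-2) − 4² = -4.
Since det(H) < 0, H is indefinite and the critical point is a saddle point.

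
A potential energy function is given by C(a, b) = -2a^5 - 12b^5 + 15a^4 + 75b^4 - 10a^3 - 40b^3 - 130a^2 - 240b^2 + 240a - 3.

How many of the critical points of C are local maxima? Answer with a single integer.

4

C separates as a function of a plus a function of b, so ∇C=0 decouples.
∂C/∂a = -10(a - 4)(a - 3)(a - 1)(a + 2) = 0 at a ∈ {-2, 1, 3, 4}; ∂C/∂b = -60b(b - 4)(b - 2)(b + 1) = 0 at b ∈ {-1, 0, 2, 4}.
The Hessian is diagonal: diag(C_aa, C_bb). Second derivatives: C_aa(-2)=900, C_aa(1)=-180, C_aa(3)=100, C_aa(4)=-180; C_bb(-1)=900, C_bb(0)=-480, C_bb(2)=720, C_bb(4)=-2400.
Local maxima occur where both diagonal entries negative: (1, 0), (1, 4), (4, 0), (4, 4). Count: 4.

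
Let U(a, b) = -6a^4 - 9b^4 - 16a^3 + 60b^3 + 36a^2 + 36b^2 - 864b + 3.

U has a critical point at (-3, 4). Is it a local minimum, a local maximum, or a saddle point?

The mixed partial ∂²U/∂a∂b is 0, so the Hessian at any point is diag(U_aa, U_bb) = diag(24(-3a^2 - 4a + 3), 36(-3b^2 + 10b + 2)).
At (-3, 4): H = diag(-288, -216).
Both eigenvalues are negative, so H is negative definite: a local maximum.

local maximum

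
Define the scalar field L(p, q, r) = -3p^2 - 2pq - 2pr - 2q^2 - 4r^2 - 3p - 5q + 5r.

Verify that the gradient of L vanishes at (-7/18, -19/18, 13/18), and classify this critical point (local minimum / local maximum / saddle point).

∇L = (-6p - 2q - 2r - 3, -2p - 4q - 5, -2p - 8r + 5); substituting (-7/18, -19/18, 13/18) gives ∇L = (0, 0, 0), so (-7/18, -19/18, 13/18) is indeed a critical point.
The Hessian is constant: H = [[-6, -2, -2], [-2, -4, 0], [-2, 0, -8]].
Leading principal minors: Δ₁ = -6, Δ₂ = 20, Δ₃ = -144.
The minors alternate sign starting negative (−, +, −), so H is negative definite: a local maximum.

local maximum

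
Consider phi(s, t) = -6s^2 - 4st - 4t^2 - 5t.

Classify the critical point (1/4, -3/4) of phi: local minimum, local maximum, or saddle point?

The Hessian of phi is constant: H = [[-12, -4], [-4, -8]].
det(H) = (-12)·(-8) − (-4)² = 80.
det(H) > 0 and tr(H) = -20 < 0, so H is negative definite and the point is a local maximum.

local maximum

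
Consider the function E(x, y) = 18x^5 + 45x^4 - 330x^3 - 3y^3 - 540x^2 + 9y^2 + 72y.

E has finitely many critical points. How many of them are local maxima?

2

E separates as a function of x plus a function of y, so ∇E=0 decouples.
∂E/∂x = 90x(x - 3)(x + 1)(x + 4) = 0 at x ∈ {-4, -1, 0, 3}; ∂E/∂y = -9(y - 4)(y + 2) = 0 at y ∈ {-2, 4}.
The Hessian is diagonal: diag(E_xx, E_yy). Second derivatives: E_xx(-4)=-7560, E_xx(-1)=1080, E_xx(0)=-1080, E_xx(3)=7560; E_yy(-2)=54, E_yy(4)=-54.
Local maxima occur where both diagonal entries negative: (-4, 4), (0, 4). Count: 2.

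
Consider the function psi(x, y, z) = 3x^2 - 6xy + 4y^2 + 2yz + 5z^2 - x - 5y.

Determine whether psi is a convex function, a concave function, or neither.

psi is quadratic, so its Hessian is the constant matrix H = [[6, -6, 0], [-6, 8, 2], [0, 2, 10]].
Leading principal minors: 6, 12, 96.
All positive ⇒ H ≻ 0 ⇒ convex.

convex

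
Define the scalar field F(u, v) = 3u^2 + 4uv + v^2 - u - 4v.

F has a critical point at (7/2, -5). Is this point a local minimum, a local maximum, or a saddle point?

saddle point

The Hessian of F is constant: H = [[6, 4], [4, 2]].
det(H) = 6·2 − 4² = -4.
Since det(H) < 0, H is indefinite and the critical point is a saddle point.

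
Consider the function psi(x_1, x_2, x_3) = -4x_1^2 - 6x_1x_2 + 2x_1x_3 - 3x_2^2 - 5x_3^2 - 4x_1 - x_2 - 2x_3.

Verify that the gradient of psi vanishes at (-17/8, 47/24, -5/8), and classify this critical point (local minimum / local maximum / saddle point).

∇psi = (-8x_1 - 6x_2 + 2x_3 - 4, -6x_1 - 6x_2 - 1, 2x_1 - 10x_3 - 2); substituting (-17/8, 47/24, -5/8) gives ∇psi = (0, 0, 0), so (-17/8, 47/24, -5/8) is indeed a critical point.
The Hessian is constant: H = [[-8, -6, 2], [-6, -6, 0], [2, 0, -10]].
Leading principal minors: Δ₁ = -8, Δ₂ = 12, Δ₃ = -96.
The minors alternate sign starting negative (−, +, −), so H is negative definite: a local maximum.

local maximum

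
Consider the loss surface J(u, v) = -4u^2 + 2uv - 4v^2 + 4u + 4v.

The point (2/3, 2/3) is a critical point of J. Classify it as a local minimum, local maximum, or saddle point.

local maximum

The Hessian of J is constant: H = [[-8, 2], [2, -8]].
det(H) = (-8)·(-8) − 2² = 60.
det(H) > 0 and tr(H) = -16 < 0, so H is negative definite and the point is a local maximum.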